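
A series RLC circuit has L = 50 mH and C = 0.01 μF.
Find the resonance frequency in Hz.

Step 1 — Resonance condition Im(Z)=0 gives ω₀ = 1/√(LC).
Step 2 — ω₀ = 1/√(0.05·1e-08) = 4.472e+04 rad/s.
Step 3 — f₀ = ω₀/(2π) = 7118 Hz.

f₀ = 7118 Hz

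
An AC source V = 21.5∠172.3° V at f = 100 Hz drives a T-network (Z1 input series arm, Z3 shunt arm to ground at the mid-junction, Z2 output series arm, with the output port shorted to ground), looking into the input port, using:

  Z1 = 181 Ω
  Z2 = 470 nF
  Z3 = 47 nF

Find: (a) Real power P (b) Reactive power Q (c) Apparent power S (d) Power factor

Step 1 — Angular frequency: ω = 2π·f = 2π·100 = 628.3 rad/s.
Step 2 — Component impedances:
  Z1: Z = R = 181 Ω
  Z2: Z = 1/(jωC) = -j/(ω·C) = 0 - j3386 Ω
  Z3: Z = 1/(jωC) = -j/(ω·C) = 0 - j3.386e+04 Ω
Step 3 — With the output port shorted to ground, the output series arm Z2 runs from the junction to ground; the shunt arm Z3 also runs from the junction to ground. They appear in parallel: Z3 || Z2 = 0 - j3078 Ω.
Step 4 — Series with input arm Z1: Z_in = Z1 + (Z3 || Z2) = 181 - j3078 Ω = 3084∠-86.6° Ω.
Step 5 — Source phasor: V = 21.5∠172.3° V = -21.31 + j2.881 V.
Step 6 — Current: I = V / Z = -0.001338 - j0.006842 A = 0.006972∠-101.1° A.
Step 7 — Complex power: S = V·I* = 0.008798 - j0.1496 VA.
Step 8 — Real power: P = Re(S) = 0.008798 W.
Step 9 — Reactive power: Q = Im(S) = -0.1496 VAR.
Step 10 — Apparent power: |S| = 0.1499 VA.
Step 11 — Power factor: PF = P/|S| = 0.05869 (leading).

(a) P = 0.008798 W  (b) Q = -0.1496 VAR  (c) S = 0.1499 VA  (d) PF = 0.05869 (leading)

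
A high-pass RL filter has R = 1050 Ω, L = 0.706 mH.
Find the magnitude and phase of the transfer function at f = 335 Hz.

Step 1 — Angular frequency: ω = 2π·335 = 2105 rad/s.
Step 2 — Transfer function: H(jω) = jωL/(R + jωL).
Step 3 — Numerator jωL = j·1.486; denominator R + jωL = 1050 + j1.486.
Step 4 — H = 2.003e-06 + j0.001415.
Step 5 — Magnitude: |H| = 0.001415 (-57.0 dB); phase: φ = 89.9°.

|H| = 0.001415 (-57.0 dB), φ = 89.9°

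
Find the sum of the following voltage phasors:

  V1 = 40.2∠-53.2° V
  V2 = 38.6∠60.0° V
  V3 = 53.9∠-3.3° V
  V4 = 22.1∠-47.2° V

Step 1 — Convert each phasor to rectangular form:
  V1 = 40.2·(cos(-53.2°) + j·sin(-53.2°)) = 24.08 - j32.19 V
  V2 = 38.6·(cos(60.0°) + j·sin(60.0°)) = 19.3 + j33.43 V
  V3 = 53.9·(cos(-3.3°) + j·sin(-3.3°)) = 53.81 - j3.103 V
  V4 = 22.1·(cos(-47.2°) + j·sin(-47.2°)) = 15.02 - j16.22 V
Step 2 — Sum components: V_total = 112.2 - j18.08 V.
Step 3 — Convert to polar: |V_total| = 113.7 V, ∠V_total = -9.2°.

V_total = 113.7∠-9.2° V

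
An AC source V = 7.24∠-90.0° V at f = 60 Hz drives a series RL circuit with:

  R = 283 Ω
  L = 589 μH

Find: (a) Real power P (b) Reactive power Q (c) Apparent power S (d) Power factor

Step 1 — Angular frequency: ω = 2π·f = 2π·60 = 377 rad/s.
Step 2 — Component impedances:
  R: Z = R = 283 Ω
  L: Z = jωL = j·377·0.000589 = 0 + j0.222 Ω
Step 3 — Series combination: Z_total = R + L = 283 + j0.222 Ω = 283∠0.0° Ω.
Step 4 — Source phasor: V = 7.24∠-90.0° V = 0 - j7.24 V.
Step 5 — Current: I = V / Z = -2.007e-05 - j0.02558 A = 0.02558∠-90.0° A.
Step 6 — Complex power: S = V·I* = 0.1852 + j0.0001453 VA.
Step 7 — Real power: P = Re(S) = 0.1852 W.
Step 8 — Reactive power: Q = Im(S) = 0.0001453 VAR.
Step 9 — Apparent power: |S| = 0.1852 VA.
Step 10 — Power factor: PF = P/|S| = 1 (lagging).

(a) P = 0.1852 W  (b) Q = 0.0001453 VAR  (c) S = 0.1852 VA  (d) PF = 1 (lagging)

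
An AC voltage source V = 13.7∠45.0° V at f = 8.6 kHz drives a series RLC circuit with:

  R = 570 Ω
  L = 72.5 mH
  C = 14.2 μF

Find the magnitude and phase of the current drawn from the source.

Step 1 — Angular frequency: ω = 2π·f = 2π·8600 = 5.404e+04 rad/s.
Step 2 — Component impedances:
  R: Z = R = 570 Ω
  L: Z = jωL = j·5.404e+04·0.0725 = 0 + j3918 Ω
  C: Z = 1/(jωC) = -j/(ω·C) = 0 - j1.303 Ω
Step 3 — Series combination: Z_total = R + L + C = 570 + j3916 Ω = 3958∠81.7° Ω.
Step 4 — Source phasor: V = 13.7∠45.0° V = 9.687 + j9.687 V.
Step 5 — Ohm's law: I = V / Z_total = (9.687 + j9.687) / (570 + j3916) = 0.002775 - j0.00207 A.
Step 6 — Convert to polar: |I| = 0.003462 A, ∠I = -36.7°.

I = 0.003462∠-36.7° A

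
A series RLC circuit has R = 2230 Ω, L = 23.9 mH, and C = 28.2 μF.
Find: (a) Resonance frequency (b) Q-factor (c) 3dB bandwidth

Step 1 — Resonance: ω₀ = 1/√(LC) = 1/√(0.0239·2.82e-05) = 1218 rad/s.
Step 2 — f₀ = ω₀/(2π) = 193.9 Hz.
Step 3 — Series Q: Q = ω₀L/R = 1218·0.0239/2230 = 0.01305.
Step 4 — Bandwidth: Δω = ω₀/Q = 9.331e+04 rad/s; BW = Δω/(2π) = 1.485e+04 Hz.

(a) f₀ = 193.9 Hz  (b) Q = 0.01305  (c) BW = 1.485e+04 Hz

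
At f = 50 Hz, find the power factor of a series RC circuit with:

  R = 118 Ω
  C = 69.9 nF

Step 1 — Angular frequency: ω = 2π·f = 2π·50 = 314.2 rad/s.
Step 2 — Component impedances:
  R: Z = R = 118 Ω
  C: Z = 1/(jωC) = -j/(ω·C) = 0 - j4.554e+04 Ω
Step 3 — Series combination: Z_total = R + C = 118 - j4.554e+04 Ω = 4.554e+04∠-89.9° Ω.
Step 4 — Power factor: PF = cos(φ) = Re(Z)/|Z| = 118/4.554e+04 = 0.002591.
Step 5 — Type: Im(Z) = -4.554e+04 ⇒ leading (phase φ = -89.9°).

PF = 0.002591 (leading, φ = -89.9°)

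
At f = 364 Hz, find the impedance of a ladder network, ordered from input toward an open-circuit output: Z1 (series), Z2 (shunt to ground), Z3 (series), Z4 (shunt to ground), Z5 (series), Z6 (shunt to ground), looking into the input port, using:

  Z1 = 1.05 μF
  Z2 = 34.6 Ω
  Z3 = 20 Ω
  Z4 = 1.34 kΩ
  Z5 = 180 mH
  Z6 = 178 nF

Step 1 — Angular frequency: ω = 2π·f = 2π·364 = 2287 rad/s.
Step 2 — Component impedances:
  Z1: Z = 1/(jωC) = -j/(ω·C) = 0 - j416.4 Ω
  Z2: Z = R = 34.6 Ω
  Z3: Z = R = 20 Ω
  Z4: Z = R = 1340 Ω
  Z5: Z = jωL = j·2287·0.18 = 0 + j411.7 Ω
  Z6: Z = 1/(jωC) = -j/(ω·C) = 0 - j2456 Ω
Step 3 — Ladder network (open output): work backward from the far end, alternating series and parallel combinations. Z_in = 33.73 - j417 Ω = 418.3∠-85.4° Ω.

Z = 33.73 - j417 Ω = 418.3∠-85.4° Ω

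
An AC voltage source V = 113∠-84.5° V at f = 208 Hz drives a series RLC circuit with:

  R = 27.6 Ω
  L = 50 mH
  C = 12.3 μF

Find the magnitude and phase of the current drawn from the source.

Step 1 — Angular frequency: ω = 2π·f = 2π·208 = 1307 rad/s.
Step 2 — Component impedances:
  R: Z = R = 27.6 Ω
  L: Z = jωL = j·1307·0.05 = 0 + j65.35 Ω
  C: Z = 1/(jωC) = -j/(ω·C) = 0 - j62.21 Ω
Step 3 — Series combination: Z_total = R + L + C = 27.6 + j3.136 Ω = 27.78∠6.5° Ω.
Step 4 — Source phasor: V = 113∠-84.5° V = 10.83 - j112.5 V.
Step 5 — Ohm's law: I = V / Z_total = (10.83 - j112.5) / (27.6 + j3.136) = -0.06979 - j4.067 A.
Step 6 — Convert to polar: |I| = 4.068 A, ∠I = -91.0°.

I = 4.068∠-91.0° A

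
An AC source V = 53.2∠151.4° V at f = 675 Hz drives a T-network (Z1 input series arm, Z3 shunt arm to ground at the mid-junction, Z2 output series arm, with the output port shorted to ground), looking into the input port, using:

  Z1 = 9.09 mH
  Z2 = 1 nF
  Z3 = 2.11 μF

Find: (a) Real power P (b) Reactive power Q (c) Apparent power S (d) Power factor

Step 1 — Angular frequency: ω = 2π·f = 2π·675 = 4241 rad/s.
Step 2 — Component impedances:
  Z1: Z = jωL = j·4241·0.00909 = 0 + j38.55 Ω
  Z2: Z = 1/(jωC) = -j/(ω·C) = 0 - j2.358e+05 Ω
  Z3: Z = 1/(jωC) = -j/(ω·C) = 0 - j111.7 Ω
Step 3 — With the output port shorted to ground, the output series arm Z2 runs from the junction to ground; the shunt arm Z3 also runs from the junction to ground. They appear in parallel: Z3 || Z2 = 0 - j111.7 Ω.
Step 4 — Series with input arm Z1: Z_in = Z1 + (Z3 || Z2) = 0 - j73.14 Ω = 73.14∠-90.0° Ω.
Step 5 — Source phasor: V = 53.2∠151.4° V = -46.71 + j25.47 V.
Step 6 — Current: I = V / Z = -0.3482 - j0.6386 A = 0.7274∠-118.6° A.
Step 7 — Complex power: S = V·I* = 0 - j38.7 VA.
Step 8 — Real power: P = Re(S) = 0 W.
Step 9 — Reactive power: Q = Im(S) = -38.7 VAR.
Step 10 — Apparent power: |S| = 38.7 VA.
Step 11 — Power factor: PF = P/|S| = 0 (leading).

(a) P = 0 W  (b) Q = -38.7 VAR  (c) S = 38.7 VA  (d) PF = 0 (leading)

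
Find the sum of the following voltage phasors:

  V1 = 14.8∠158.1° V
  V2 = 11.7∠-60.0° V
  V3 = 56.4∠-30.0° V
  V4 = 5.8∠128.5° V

Step 1 — Convert each phasor to rectangular form:
  V1 = 14.8·(cos(158.1°) + j·sin(158.1°)) = -13.73 + j5.52 V
  V2 = 11.7·(cos(-60.0°) + j·sin(-60.0°)) = 5.85 - j10.13 V
  V3 = 56.4·(cos(-30.0°) + j·sin(-30.0°)) = 48.84 - j28.2 V
  V4 = 5.8·(cos(128.5°) + j·sin(128.5°)) = -3.611 + j4.539 V
Step 2 — Sum components: V_total = 37.35 - j28.27 V.
Step 3 — Convert to polar: |V_total| = 46.85 V, ∠V_total = -37.1°.

V_total = 46.85∠-37.1° V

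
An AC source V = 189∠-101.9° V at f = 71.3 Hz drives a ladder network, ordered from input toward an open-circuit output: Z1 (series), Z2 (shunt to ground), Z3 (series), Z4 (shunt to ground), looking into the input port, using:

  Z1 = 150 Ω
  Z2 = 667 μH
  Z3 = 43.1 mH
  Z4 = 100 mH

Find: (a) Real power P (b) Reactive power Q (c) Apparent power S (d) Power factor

Step 1 — Angular frequency: ω = 2π·f = 2π·71.3 = 448 rad/s.
Step 2 — Component impedances:
  Z1: Z = R = 150 Ω
  Z2: Z = jωL = j·448·0.000667 = 0 + j0.2988 Ω
  Z3: Z = jωL = j·448·0.0431 = 0 + j19.31 Ω
  Z4: Z = jωL = j·448·0.1 = 0 + j44.8 Ω
Step 3 — Ladder network (open output): work backward from the far end, alternating series and parallel combinations. Z_in = 150 + j0.2974 Ω = 150∠0.1° Ω.
Step 4 — Source phasor: V = 189∠-101.9° V = -38.97 - j184.9 V.
Step 5 — Current: I = V / Z = -0.2623 - j1.232 A = 1.26∠-102.0° A.
Step 6 — Complex power: S = V·I* = 238.1 + j0.4722 VA.
Step 7 — Real power: P = Re(S) = 238.1 W.
Step 8 — Reactive power: Q = Im(S) = 0.4722 VAR.
Step 9 — Apparent power: |S| = 238.1 VA.
Step 10 — Power factor: PF = P/|S| = 1 (lagging).

(a) P = 238.1 W  (b) Q = 0.4722 VAR  (c) S = 238.1 VA  (d) PF = 1 (lagging)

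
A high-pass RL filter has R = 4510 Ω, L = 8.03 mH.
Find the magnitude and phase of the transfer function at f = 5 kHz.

Step 1 — Angular frequency: ω = 2π·5000 = 3.142e+04 rad/s.
Step 2 — Transfer function: H(jω) = jωL/(R + jωL).
Step 3 — Numerator jωL = j·252.3; denominator R + jωL = 4510 + j252.3.
Step 4 — H = 0.003119 + j0.05576.
Step 5 — Magnitude: |H| = 0.05585 (-25.1 dB); phase: φ = 86.8°.

|H| = 0.05585 (-25.1 dB), φ = 86.8°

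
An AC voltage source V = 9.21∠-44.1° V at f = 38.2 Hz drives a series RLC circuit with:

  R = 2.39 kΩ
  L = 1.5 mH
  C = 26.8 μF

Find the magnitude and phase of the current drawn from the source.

Step 1 — Angular frequency: ω = 2π·f = 2π·38.2 = 240 rad/s.
Step 2 — Component impedances:
  R: Z = R = 2390 Ω
  L: Z = jωL = j·240·0.0015 = 0 + j0.36 Ω
  C: Z = 1/(jωC) = -j/(ω·C) = 0 - j155.5 Ω
Step 3 — Series combination: Z_total = R + L + C = 2390 - j155.1 Ω = 2395∠-3.7° Ω.
Step 4 — Source phasor: V = 9.21∠-44.1° V = 6.614 - j6.409 V.
Step 5 — Ohm's law: I = V / Z_total = (6.614 - j6.409) / (2390 - j155.1) = 0.002929 - j0.002492 A.
Step 6 — Convert to polar: |I| = 0.003845 A, ∠I = -40.4°.

I = 0.003845∠-40.4° A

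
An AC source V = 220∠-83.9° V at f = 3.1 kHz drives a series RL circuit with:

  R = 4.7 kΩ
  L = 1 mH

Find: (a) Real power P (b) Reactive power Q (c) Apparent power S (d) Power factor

Step 1 — Angular frequency: ω = 2π·f = 2π·3100 = 1.948e+04 rad/s.
Step 2 — Component impedances:
  R: Z = R = 4700 Ω
  L: Z = jωL = j·1.948e+04·0.001 = 0 + j19.48 Ω
Step 3 — Series combination: Z_total = R + L = 4700 + j19.48 Ω = 4700∠0.2° Ω.
Step 4 — Source phasor: V = 220∠-83.9° V = 23.38 - j218.8 V.
Step 5 — Current: I = V / Z = 0.004781 - j0.04656 A = 0.04681∠-84.1° A.
Step 6 — Complex power: S = V·I* = 10.3 + j0.04268 VA.
Step 7 — Real power: P = Re(S) = 10.3 W.
Step 8 — Reactive power: Q = Im(S) = 0.04268 VAR.
Step 9 — Apparent power: |S| = 10.3 VA.
Step 10 — Power factor: PF = P/|S| = 1 (lagging).

(a) P = 10.3 W  (b) Q = 0.04268 VAR  (c) S = 10.3 VA  (d) PF = 1 (lagging)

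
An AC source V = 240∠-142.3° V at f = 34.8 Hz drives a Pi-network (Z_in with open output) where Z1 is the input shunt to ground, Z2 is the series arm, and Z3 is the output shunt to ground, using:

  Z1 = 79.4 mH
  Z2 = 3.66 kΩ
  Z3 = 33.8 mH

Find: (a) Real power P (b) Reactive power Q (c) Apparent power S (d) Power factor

Step 1 — Angular frequency: ω = 2π·f = 2π·34.8 = 218.7 rad/s.
Step 2 — Component impedances:
  Z1: Z = jωL = j·218.7·0.0794 = 0 + j17.36 Ω
  Z2: Z = R = 3660 Ω
  Z3: Z = jωL = j·218.7·0.0338 = 0 + j7.391 Ω
Step 3 — With open output, the series arm Z2 and the output shunt Z3 appear in series to ground: Z2 + Z3 = 3660 + j7.391 Ω.
Step 4 — Parallel with input shunt Z1: Z_in = Z1 || (Z2 + Z3) = 0.08235 + j17.36 Ω = 17.36∠89.7° Ω.
Step 5 — Source phasor: V = 240∠-142.3° V = -189.9 - j146.8 V.
Step 6 — Current: I = V / Z = -8.506 + j10.9 A = 13.82∠128.0° A.
Step 7 — Complex power: S = V·I* = 15.74 + j3318 VA.
Step 8 — Real power: P = Re(S) = 15.74 W.
Step 9 — Reactive power: Q = Im(S) = 3318 VAR.
Step 10 — Apparent power: |S| = 3318 VA.
Step 11 — Power factor: PF = P/|S| = 0.004743 (lagging).

(a) P = 15.74 W  (b) Q = 3318 VAR  (c) S = 3318 VA  (d) PF = 0.004743 (lagging)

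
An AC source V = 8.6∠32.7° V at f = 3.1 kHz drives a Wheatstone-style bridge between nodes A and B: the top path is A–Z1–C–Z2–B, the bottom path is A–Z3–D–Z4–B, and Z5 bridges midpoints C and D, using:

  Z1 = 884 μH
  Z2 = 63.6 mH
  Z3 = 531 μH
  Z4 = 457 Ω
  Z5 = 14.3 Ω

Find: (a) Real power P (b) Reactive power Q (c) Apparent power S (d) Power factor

Step 1 — Angular frequency: ω = 2π·f = 2π·3100 = 1.948e+04 rad/s.
Step 2 — Component impedances:
  Z1: Z = jωL = j·1.948e+04·0.000884 = 0 + j17.22 Ω
  Z2: Z = jωL = j·1.948e+04·0.0636 = 0 + j1239 Ω
  Z3: Z = jωL = j·1.948e+04·0.000531 = 0 + j10.34 Ω
  Z4: Z = R = 457 Ω
  Z5: Z = R = 14.3 Ω
Step 3 — Bridge requires nodal analysis (the Z5 bridge couples midpoints C and D, so the two paths cannot be reduced to a simple series/parallel combination). Setting node B to ground and injecting 1 A at node A, the 3-node admittance system at A, C, D solves to V_A = Z_AB = 400.8 + j156.5 Ω = 430.3∠21.3° Ω.
Step 4 — Source phasor: V = 8.6∠32.7° V = 7.237 + j4.646 V.
Step 5 — Current: I = V / Z = 0.01959 + j0.003942 A = 0.01999∠11.4° A.
Step 6 — Complex power: S = V·I* = 0.1601 + j0.0625 VA.
Step 7 — Real power: P = Re(S) = 0.1601 W.
Step 8 — Reactive power: Q = Im(S) = 0.0625 VAR.
Step 9 — Apparent power: |S| = 0.1719 VA.
Step 10 — Power factor: PF = P/|S| = 0.9315 (lagging).

(a) P = 0.1601 W  (b) Q = 0.0625 VAR  (c) S = 0.1719 VA  (d) PF = 0.9315 (lagging)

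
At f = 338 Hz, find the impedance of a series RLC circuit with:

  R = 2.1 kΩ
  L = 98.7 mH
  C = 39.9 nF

Step 1 — Angular frequency: ω = 2π·f = 2π·338 = 2124 rad/s.
Step 2 — Component impedances:
  R: Z = R = 2100 Ω
  L: Z = jωL = j·2124·0.0987 = 0 + j209.6 Ω
  C: Z = 1/(jωC) = -j/(ω·C) = 0 - j1.18e+04 Ω
Step 3 — Series combination: Z_total = R + L + C = 2100 - j1.159e+04 Ω = 1.178e+04∠-79.7° Ω.

Z = 2100 - j1.159e+04 Ω = 1.178e+04∠-79.7° Ω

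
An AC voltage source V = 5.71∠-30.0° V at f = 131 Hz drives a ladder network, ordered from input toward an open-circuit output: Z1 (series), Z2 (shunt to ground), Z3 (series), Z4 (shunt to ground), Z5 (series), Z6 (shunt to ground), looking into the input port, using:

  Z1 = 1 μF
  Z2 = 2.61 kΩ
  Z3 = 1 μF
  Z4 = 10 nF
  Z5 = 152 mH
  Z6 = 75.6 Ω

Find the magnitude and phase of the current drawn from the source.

Step 1 — Angular frequency: ω = 2π·f = 2π·131 = 823.1 rad/s.
Step 2 — Component impedances:
  Z1: Z = 1/(jωC) = -j/(ω·C) = 0 - j1215 Ω
  Z2: Z = R = 2610 Ω
  Z3: Z = 1/(jωC) = -j/(ω·C) = 0 - j1215 Ω
  Z4: Z = 1/(jωC) = -j/(ω·C) = 0 - j1.215e+05 Ω
  Z5: Z = jωL = j·823.1·0.152 = 0 + j125.1 Ω
  Z6: Z = R = 75.6 Ω
Step 3 — Ladder network (open output): work backward from the far end, alternating series and parallel combinations. Z_in = 432.2 - j2099 Ω = 2143∠-78.4° Ω.
Step 4 — Source phasor: V = 5.71∠-30.0° V = 4.945 - j2.855 V.
Step 5 — Ohm's law: I = V / Z_total = (4.945 - j2.855) / (432.2 - j2099) = 0.001771 + j0.001992 A.
Step 6 — Convert to polar: |I| = 0.002665 A, ∠I = 48.4°.

I = 0.002665∠48.4° A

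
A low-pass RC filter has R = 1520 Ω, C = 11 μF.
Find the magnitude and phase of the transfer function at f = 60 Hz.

Step 1 — Angular frequency: ω = 2π·60 = 377 rad/s.
Step 2 — Transfer function: H(jω) = 1/(1 + jωRC).
Step 3 — Denominator: 1 + jωRC = 1 + j·377·1520·1.1e-05 = 1 + j6.303.
Step 4 — H = 0.02455 - j0.1548.
Step 5 — Magnitude: |H| = 0.1567 (-16.1 dB); phase: φ = -81.0°.

|H| = 0.1567 (-16.1 dB), φ = -81.0°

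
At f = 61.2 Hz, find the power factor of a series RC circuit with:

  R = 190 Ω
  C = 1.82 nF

Step 1 — Angular frequency: ω = 2π·f = 2π·61.2 = 384.5 rad/s.
Step 2 — Component impedances:
  R: Z = R = 190 Ω
  C: Z = 1/(jωC) = -j/(ω·C) = 0 - j1.429e+06 Ω
Step 3 — Series combination: Z_total = R + C = 190 - j1.429e+06 Ω = 1.429e+06∠-90.0° Ω.
Step 4 — Power factor: PF = cos(φ) = Re(Z)/|Z| = 190/1.429e+06 = 0.000133.
Step 5 — Type: Im(Z) = -1.429e+06 ⇒ leading (phase φ = -90.0°).

PF = 0.000133 (leading, φ = -90.0°)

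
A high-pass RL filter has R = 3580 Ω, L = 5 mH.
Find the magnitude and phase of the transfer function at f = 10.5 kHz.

Step 1 — Angular frequency: ω = 2π·1.05e+04 = 6.597e+04 rad/s.
Step 2 — Transfer function: H(jω) = jωL/(R + jωL).
Step 3 — Numerator jωL = j·329.9; denominator R + jωL = 3580 + j329.9.
Step 4 — H = 0.008419 + j0.09137.
Step 5 — Magnitude: |H| = 0.09175 (-20.7 dB); phase: φ = 84.7°.

|H| = 0.09175 (-20.7 dB), φ = 84.7°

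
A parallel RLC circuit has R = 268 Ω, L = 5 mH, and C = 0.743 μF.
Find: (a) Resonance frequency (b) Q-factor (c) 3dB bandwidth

Step 1 — Resonance: ω₀ = 1/√(LC) = 1/√(0.005·7.43e-07) = 1.641e+04 rad/s.
Step 2 — f₀ = ω₀/(2π) = 2611 Hz.
Step 3 — Parallel Q: Q = R/(ω₀L) = 268/(1.641e+04·0.005) = 3.267.
Step 4 — Bandwidth: Δω = ω₀/Q = 5022 rad/s; BW = Δω/(2π) = 799.3 Hz.

(a) f₀ = 2611 Hz  (b) Q = 3.267  (c) BW = 799.3 Hz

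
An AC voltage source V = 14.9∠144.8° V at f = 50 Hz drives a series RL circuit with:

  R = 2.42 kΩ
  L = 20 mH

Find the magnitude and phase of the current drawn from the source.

Step 1 — Angular frequency: ω = 2π·f = 2π·50 = 314.2 rad/s.
Step 2 — Component impedances:
  R: Z = R = 2420 Ω
  L: Z = jωL = j·314.2·0.02 = 0 + j6.283 Ω
Step 3 — Series combination: Z_total = R + L = 2420 + j6.283 Ω = 2420∠0.1° Ω.
Step 4 — Source phasor: V = 14.9∠144.8° V = -12.18 + j8.589 V.
Step 5 — Ohm's law: I = V / Z_total = (-12.18 + j8.589) / (2420 + j6.283) = -0.005022 + j0.003562 A.
Step 6 — Convert to polar: |I| = 0.006157 A, ∠I = 144.7°.

I = 0.006157∠144.7° A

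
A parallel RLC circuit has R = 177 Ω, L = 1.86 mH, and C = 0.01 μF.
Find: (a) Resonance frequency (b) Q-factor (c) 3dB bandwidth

Step 1 — Resonance: ω₀ = 1/√(LC) = 1/√(0.00186·1e-08) = 2.319e+05 rad/s.
Step 2 — f₀ = ω₀/(2π) = 3.69e+04 Hz.
Step 3 — Parallel Q: Q = R/(ω₀L) = 177/(2.319e+05·0.00186) = 0.4104.
Step 4 — Bandwidth: Δω = ω₀/Q = 5.65e+05 rad/s; BW = Δω/(2π) = 8.992e+04 Hz.

(a) f₀ = 3.69e+04 Hz  (b) Q = 0.4104  (c) BW = 8.992e+04 Hz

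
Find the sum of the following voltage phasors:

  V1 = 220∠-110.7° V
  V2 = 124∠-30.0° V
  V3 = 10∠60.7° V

Step 1 — Convert each phasor to rectangular form:
  V1 = 220·(cos(-110.7°) + j·sin(-110.7°)) = -77.76 - j205.8 V
  V2 = 124·(cos(-30.0°) + j·sin(-30.0°)) = 107.4 - j62 V
  V3 = 10·(cos(60.7°) + j·sin(60.7°)) = 4.894 + j8.721 V
Step 2 — Sum components: V_total = 34.52 - j259.1 V.
Step 3 — Convert to polar: |V_total| = 261.4 V, ∠V_total = -82.4°.

V_total = 261.4∠-82.4° V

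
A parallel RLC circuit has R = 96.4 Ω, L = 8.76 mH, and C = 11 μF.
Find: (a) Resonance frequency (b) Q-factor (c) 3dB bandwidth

Step 1 — Resonance: ω₀ = 1/√(LC) = 1/√(0.00876·1.1e-05) = 3221 rad/s.
Step 2 — f₀ = ω₀/(2π) = 512.7 Hz.
Step 3 — Parallel Q: Q = R/(ω₀L) = 96.4/(3221·0.00876) = 3.416.
Step 4 — Bandwidth: Δω = ω₀/Q = 943 rad/s; BW = Δω/(2π) = 150.1 Hz.

(a) f₀ = 512.7 Hz  (b) Q = 3.416  (c) BW = 150.1 Hz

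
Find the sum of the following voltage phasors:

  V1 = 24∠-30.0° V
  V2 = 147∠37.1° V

Step 1 — Convert each phasor to rectangular form:
  V1 = 24·(cos(-30.0°) + j·sin(-30.0°)) = 20.78 - j12 V
  V2 = 147·(cos(37.1°) + j·sin(37.1°)) = 117.2 + j88.67 V
Step 2 — Sum components: V_total = 138 + j76.67 V.
Step 3 — Convert to polar: |V_total| = 157.9 V, ∠V_total = 29.1°.

V_total = 157.9∠29.1° V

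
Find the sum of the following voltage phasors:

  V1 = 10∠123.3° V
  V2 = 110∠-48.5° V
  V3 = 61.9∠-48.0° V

Step 1 — Convert each phasor to rectangular form:
  V1 = 10·(cos(123.3°) + j·sin(123.3°)) = -5.49 + j8.358 V
  V2 = 110·(cos(-48.5°) + j·sin(-48.5°)) = 72.89 - j82.39 V
  V3 = 61.9·(cos(-48.0°) + j·sin(-48.0°)) = 41.42 - j46 V
Step 2 — Sum components: V_total = 108.8 - j120 V.
Step 3 — Convert to polar: |V_total| = 162 V, ∠V_total = -47.8°.

V_total = 162∠-47.8° V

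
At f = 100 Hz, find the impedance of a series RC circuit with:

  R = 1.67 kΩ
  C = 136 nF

Step 1 — Angular frequency: ω = 2π·f = 2π·100 = 628.3 rad/s.
Step 2 — Component impedances:
  R: Z = R = 1670 Ω
  C: Z = 1/(jωC) = -j/(ω·C) = 0 - j1.17e+04 Ω
Step 3 — Series combination: Z_total = R + C = 1670 - j1.17e+04 Ω = 1.182e+04∠-81.9° Ω.

Z = 1670 - j1.17e+04 Ω = 1.182e+04∠-81.9° Ω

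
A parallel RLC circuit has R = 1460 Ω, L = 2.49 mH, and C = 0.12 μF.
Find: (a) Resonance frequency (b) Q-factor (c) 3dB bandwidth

Step 1 — Resonance: ω₀ = 1/√(LC) = 1/√(0.00249·1.2e-07) = 5.785e+04 rad/s.
Step 2 — f₀ = ω₀/(2π) = 9207 Hz.
Step 3 — Parallel Q: Q = R/(ω₀L) = 1460/(5.785e+04·0.00249) = 10.14.
Step 4 — Bandwidth: Δω = ω₀/Q = 5708 rad/s; BW = Δω/(2π) = 908.4 Hz.

(a) f₀ = 9207 Hz  (b) Q = 10.14  (c) BW = 908.4 Hz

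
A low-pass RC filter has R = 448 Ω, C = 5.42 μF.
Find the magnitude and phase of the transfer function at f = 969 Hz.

Step 1 — Angular frequency: ω = 2π·969 = 6088 rad/s.
Step 2 — Transfer function: H(jω) = 1/(1 + jωRC).
Step 3 — Denominator: 1 + jωRC = 1 + j·6088·448·5.42e-06 = 1 + j14.78.
Step 4 — H = 0.004555 - j0.06733.
Step 5 — Magnitude: |H| = 0.06749 (-23.4 dB); phase: φ = -86.1°.

|H| = 0.06749 (-23.4 dB), φ = -86.1°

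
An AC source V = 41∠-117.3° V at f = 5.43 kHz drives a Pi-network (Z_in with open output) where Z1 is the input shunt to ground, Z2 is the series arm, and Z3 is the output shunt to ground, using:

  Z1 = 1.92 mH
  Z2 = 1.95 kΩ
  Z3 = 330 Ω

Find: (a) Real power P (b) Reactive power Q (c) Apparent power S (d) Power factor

Step 1 — Angular frequency: ω = 2π·f = 2π·5430 = 3.412e+04 rad/s.
Step 2 — Component impedances:
  Z1: Z = jωL = j·3.412e+04·0.00192 = 0 + j65.51 Ω
  Z2: Z = R = 1950 Ω
  Z3: Z = R = 330 Ω
Step 3 — With open output, the series arm Z2 and the output shunt Z3 appear in series to ground: Z2 + Z3 = 2280 Ω.
Step 4 — Parallel with input shunt Z1: Z_in = Z1 || (Z2 + Z3) = 1.88 + j65.45 Ω = 65.48∠88.4° Ω.
Step 5 — Source phasor: V = 41∠-117.3° V = -18.8 - j36.43 V.
Step 6 — Current: I = V / Z = -0.5644 + j0.2711 A = 0.6262∠154.3° A.
Step 7 — Complex power: S = V·I* = 0.7373 + j25.66 VA.
Step 8 — Real power: P = Re(S) = 0.7373 W.
Step 9 — Reactive power: Q = Im(S) = 25.66 VAR.
Step 10 — Apparent power: |S| = 25.67 VA.
Step 11 — Power factor: PF = P/|S| = 0.02872 (lagging).

(a) P = 0.7373 W  (b) Q = 25.66 VAR  (c) S = 25.67 VA  (d) PF = 0.02872 (lagging)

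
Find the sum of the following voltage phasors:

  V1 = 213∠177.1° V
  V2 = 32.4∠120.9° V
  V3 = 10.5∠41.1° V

Step 1 — Convert each phasor to rectangular form:
  V1 = 213·(cos(177.1°) + j·sin(177.1°)) = -212.7 + j10.78 V
  V2 = 32.4·(cos(120.9°) + j·sin(120.9°)) = -16.64 + j27.8 V
  V3 = 10.5·(cos(41.1°) + j·sin(41.1°)) = 7.912 + j6.902 V
Step 2 — Sum components: V_total = -221.5 + j45.48 V.
Step 3 — Convert to polar: |V_total| = 226.1 V, ∠V_total = 168.4°.

V_total = 226.1∠168.4° V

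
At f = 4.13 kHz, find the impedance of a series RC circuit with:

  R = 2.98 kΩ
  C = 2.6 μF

Step 1 — Angular frequency: ω = 2π·f = 2π·4130 = 2.595e+04 rad/s.
Step 2 — Component impedances:
  R: Z = R = 2980 Ω
  C: Z = 1/(jωC) = -j/(ω·C) = 0 - j14.82 Ω
Step 3 — Series combination: Z_total = R + C = 2980 - j14.82 Ω = 2980∠-0.3° Ω.

Z = 2980 - j14.82 Ω = 2980∠-0.3° Ω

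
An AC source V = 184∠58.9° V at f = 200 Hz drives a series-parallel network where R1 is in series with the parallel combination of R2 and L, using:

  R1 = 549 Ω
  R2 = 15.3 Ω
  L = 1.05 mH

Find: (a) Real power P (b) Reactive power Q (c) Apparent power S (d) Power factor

Step 1 — Angular frequency: ω = 2π·f = 2π·200 = 1257 rad/s.
Step 2 — Component impedances:
  R1: Z = R = 549 Ω
  R2: Z = R = 15.3 Ω
  L: Z = jωL = j·1257·0.00105 = 0 + j1.319 Ω
Step 3 — Parallel branch: R2 || L = 1/(1/R2 + 1/L) = 0.113 + j1.31 Ω.
Step 4 — Series with R1: Z_total = R1 + (R2 || L) = 549.1 + j1.31 Ω = 549.1∠0.1° Ω.
Step 5 — Source phasor: V = 184∠58.9° V = 95.04 + j157.6 V.
Step 6 — Current: I = V / Z = 0.1738 + j0.2865 A = 0.3351∠58.8° A.
Step 7 — Complex power: S = V·I* = 61.66 + j0.1471 VA.
Step 8 — Real power: P = Re(S) = 61.66 W.
Step 9 — Reactive power: Q = Im(S) = 0.1471 VAR.
Step 10 — Apparent power: |S| = 61.66 VA.
Step 11 — Power factor: PF = P/|S| = 1 (lagging).

(a) P = 61.66 W  (b) Q = 0.1471 VAR  (c) S = 61.66 VA  (d) PF = 1 (lagging)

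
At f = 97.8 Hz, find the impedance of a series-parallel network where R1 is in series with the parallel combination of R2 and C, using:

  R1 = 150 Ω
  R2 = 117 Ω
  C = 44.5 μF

Step 1 — Angular frequency: ω = 2π·f = 2π·97.8 = 614.5 rad/s.
Step 2 — Component impedances:
  R1: Z = R = 150 Ω
  R2: Z = R = 117 Ω
  C: Z = 1/(jωC) = -j/(ω·C) = 0 - j36.57 Ω
Step 3 — Parallel branch: R2 || C = 1/(1/R2 + 1/C) = 10.41 - j33.31 Ω.
Step 4 — Series with R1: Z_total = R1 + (R2 || C) = 160.4 - j33.31 Ω = 163.8∠-11.7° Ω.

Z = 160.4 - j33.31 Ω = 163.8∠-11.7° Ω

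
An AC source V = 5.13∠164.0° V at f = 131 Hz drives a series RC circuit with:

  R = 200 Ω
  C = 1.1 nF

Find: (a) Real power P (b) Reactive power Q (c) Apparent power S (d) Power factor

Step 1 — Angular frequency: ω = 2π·f = 2π·131 = 823.1 rad/s.
Step 2 — Component impedances:
  R: Z = R = 200 Ω
  C: Z = 1/(jωC) = -j/(ω·C) = 0 - j1.104e+06 Ω
Step 3 — Series combination: Z_total = R + C = 200 - j1.104e+06 Ω = 1.104e+06∠-90.0° Ω.
Step 4 — Source phasor: V = 5.13∠164.0° V = -4.931 + j1.414 V.
Step 5 — Current: I = V / Z = -1.281e-06 - j4.465e-06 A = 4.645e-06∠-106.0° A.
Step 6 — Complex power: S = V·I* = 4.315e-09 - j2.383e-05 VA.
Step 7 — Real power: P = Re(S) = 4.315e-09 W.
Step 8 — Reactive power: Q = Im(S) = -2.383e-05 VAR.
Step 9 — Apparent power: |S| = 2.383e-05 VA.
Step 10 — Power factor: PF = P/|S| = 0.0001811 (leading).

(a) P = 4.315e-09 W  (b) Q = -2.383e-05 VAR  (c) S = 2.383e-05 VA  (d) PF = 0.0001811 (leading)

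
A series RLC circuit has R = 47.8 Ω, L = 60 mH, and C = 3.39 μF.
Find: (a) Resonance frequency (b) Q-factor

Step 1 — Resonance condition Im(Z)=0 gives ω₀ = 1/√(LC).
Step 2 — ω₀ = 1/√(0.06·3.39e-06) = 2217 rad/s.
Step 3 — f₀ = ω₀/(2π) = 352.9 Hz.
Step 4 — Series Q: Q = ω₀L/R = 2217·0.06/47.8 = 2.783.

(a) f₀ = 352.9 Hz  (b) Q = 2.783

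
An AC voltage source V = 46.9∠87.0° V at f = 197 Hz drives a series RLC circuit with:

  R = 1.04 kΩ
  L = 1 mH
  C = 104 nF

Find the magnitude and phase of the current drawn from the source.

Step 1 — Angular frequency: ω = 2π·f = 2π·197 = 1238 rad/s.
Step 2 — Component impedances:
  R: Z = R = 1040 Ω
  L: Z = jωL = j·1238·0.001 = 0 + j1.238 Ω
  C: Z = 1/(jωC) = -j/(ω·C) = 0 - j7768 Ω
Step 3 — Series combination: Z_total = R + L + C = 1040 - j7767 Ω = 7836∠-82.4° Ω.
Step 4 — Source phasor: V = 46.9∠87.0° V = 2.455 + j46.84 V.
Step 5 — Ohm's law: I = V / Z_total = (2.455 + j46.84) / (1040 - j7767) = -0.005882 + j0.001104 A.
Step 6 — Convert to polar: |I| = 0.005985 A, ∠I = 169.4°.

I = 0.005985∠169.4° A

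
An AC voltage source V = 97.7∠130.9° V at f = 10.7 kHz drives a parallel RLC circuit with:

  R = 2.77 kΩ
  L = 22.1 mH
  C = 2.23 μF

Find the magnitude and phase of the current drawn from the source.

Step 1 — Angular frequency: ω = 2π·f = 2π·1.07e+04 = 6.723e+04 rad/s.
Step 2 — Component impedances:
  R: Z = R = 2770 Ω
  L: Z = jωL = j·6.723e+04·0.0221 = 0 + j1486 Ω
  C: Z = 1/(jωC) = -j/(ω·C) = 0 - j6.67 Ω
Step 3 — Parallel combination: 1/Z_total = 1/R + 1/L + 1/C; Z_total = 0.01621 - j6.7 Ω = 6.7∠-89.9° Ω.
Step 4 — Source phasor: V = 97.7∠130.9° V = -63.97 + j73.85 V.
Step 5 — Ohm's law: I = V / Z_total = (-63.97 + j73.85) / (0.01621 - j6.7) = -11.04 - j9.521 A.
Step 6 — Convert to polar: |I| = 14.58 A, ∠I = -139.2°.

I = 14.58∠-139.2° A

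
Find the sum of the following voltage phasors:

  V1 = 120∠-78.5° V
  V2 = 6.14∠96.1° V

Step 1 — Convert each phasor to rectangular form:
  V1 = 120·(cos(-78.5°) + j·sin(-78.5°)) = 23.92 - j117.6 V
  V2 = 6.14·(cos(96.1°) + j·sin(96.1°)) = -0.6525 + j6.105 V
Step 2 — Sum components: V_total = 23.27 - j111.5 V.
Step 3 — Convert to polar: |V_total| = 113.9 V, ∠V_total = -78.2°.

V_total = 113.9∠-78.2° V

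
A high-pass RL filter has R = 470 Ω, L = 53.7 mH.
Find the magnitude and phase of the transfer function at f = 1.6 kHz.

Step 1 — Angular frequency: ω = 2π·1600 = 1.005e+04 rad/s.
Step 2 — Transfer function: H(jω) = jωL/(R + jωL).
Step 3 — Numerator jωL = j·539.9; denominator R + jωL = 470 + j539.9.
Step 4 — H = 0.5688 + j0.4952.
Step 5 — Magnitude: |H| = 0.7542 (-2.5 dB); phase: φ = 41.0°.

|H| = 0.7542 (-2.5 dB), φ = 41.0°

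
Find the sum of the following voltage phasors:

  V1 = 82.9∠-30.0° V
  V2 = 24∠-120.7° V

Step 1 — Convert each phasor to rectangular form:
  V1 = 82.9·(cos(-30.0°) + j·sin(-30.0°)) = 71.79 - j41.45 V
  V2 = 24·(cos(-120.7°) + j·sin(-120.7°)) = -12.25 - j20.64 V
Step 2 — Sum components: V_total = 59.54 - j62.09 V.
Step 3 — Convert to polar: |V_total| = 86.02 V, ∠V_total = -46.2°.

V_total = 86.02∠-46.2° V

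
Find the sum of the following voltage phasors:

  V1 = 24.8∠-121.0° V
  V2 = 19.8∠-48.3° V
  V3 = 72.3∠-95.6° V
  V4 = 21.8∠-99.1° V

Step 1 — Convert each phasor to rectangular form:
  V1 = 24.8·(cos(-121.0°) + j·sin(-121.0°)) = -12.77 - j21.26 V
  V2 = 19.8·(cos(-48.3°) + j·sin(-48.3°)) = 13.17 - j14.78 V
  V3 = 72.3·(cos(-95.6°) + j·sin(-95.6°)) = -7.055 - j71.95 V
  V4 = 21.8·(cos(-99.1°) + j·sin(-99.1°)) = -3.448 - j21.53 V
Step 2 — Sum components: V_total = -10.1 - j129.5 V.
Step 3 — Convert to polar: |V_total| = 129.9 V, ∠V_total = -94.5°.

V_total = 129.9∠-94.5° V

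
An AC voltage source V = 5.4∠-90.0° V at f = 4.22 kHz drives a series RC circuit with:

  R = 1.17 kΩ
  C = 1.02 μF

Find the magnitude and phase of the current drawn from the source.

Step 1 — Angular frequency: ω = 2π·f = 2π·4220 = 2.652e+04 rad/s.
Step 2 — Component impedances:
  R: Z = R = 1170 Ω
  C: Z = 1/(jωC) = -j/(ω·C) = 0 - j36.97 Ω
Step 3 — Series combination: Z_total = R + C = 1170 - j36.97 Ω = 1171∠-1.8° Ω.
Step 4 — Source phasor: V = 5.4∠-90.0° V = 0 - j5.4 V.
Step 5 — Ohm's law: I = V / Z_total = (0 - j5.4) / (1170 - j36.97) = 0.0001457 - j0.004611 A.
Step 6 — Convert to polar: |I| = 0.004613 A, ∠I = -88.2°.

I = 0.004613∠-88.2° A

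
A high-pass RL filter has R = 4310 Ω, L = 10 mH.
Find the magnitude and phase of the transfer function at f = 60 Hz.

Step 1 — Angular frequency: ω = 2π·60 = 377 rad/s.
Step 2 — Transfer function: H(jω) = jωL/(R + jωL).
Step 3 — Numerator jωL = j·3.77; denominator R + jωL = 4310 + j3.77.
Step 4 — H = 7.651e-07 + j0.0008747.
Step 5 — Magnitude: |H| = 0.0008747 (-61.2 dB); phase: φ = 89.9°.

|H| = 0.0008747 (-61.2 dB), φ = 89.9°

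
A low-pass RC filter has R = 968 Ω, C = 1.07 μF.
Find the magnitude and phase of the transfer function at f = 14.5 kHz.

Step 1 — Angular frequency: ω = 2π·1.45e+04 = 9.111e+04 rad/s.
Step 2 — Transfer function: H(jω) = 1/(1 + jωRC).
Step 3 — Denominator: 1 + jωRC = 1 + j·9.111e+04·968·1.07e-06 = 1 + j94.36.
Step 4 — H = 0.0001123 - j0.0106.
Step 5 — Magnitude: |H| = 0.0106 (-39.5 dB); phase: φ = -89.4°.

|H| = 0.0106 (-39.5 dB), φ = -89.4°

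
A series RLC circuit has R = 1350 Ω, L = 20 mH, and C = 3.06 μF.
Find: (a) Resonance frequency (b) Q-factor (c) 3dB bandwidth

Step 1 — Resonance condition Im(Z)=0 gives ω₀ = 1/√(LC).
Step 2 — ω₀ = 1/√(0.02·3.06e-06) = 4042 rad/s.
Step 3 — f₀ = ω₀/(2π) = 643.3 Hz.
Step 4 — Series Q: Q = ω₀L/R = 4042·0.02/1350 = 0.05989.
Step 5 — 3dB bandwidth: Δω = ω₀/Q = 6.75e+04 rad/s; BW = Δω/(2π) = 1.074e+04 Hz.

(a) f₀ = 643.3 Hz  (b) Q = 0.05989  (c) BW = 1.074e+04 Hz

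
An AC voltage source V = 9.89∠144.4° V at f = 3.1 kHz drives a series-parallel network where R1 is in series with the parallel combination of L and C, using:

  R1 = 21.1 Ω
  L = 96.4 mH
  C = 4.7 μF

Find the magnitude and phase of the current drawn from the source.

Step 1 — Angular frequency: ω = 2π·f = 2π·3100 = 1.948e+04 rad/s.
Step 2 — Component impedances:
  R1: Z = R = 21.1 Ω
  L: Z = jωL = j·1.948e+04·0.0964 = 0 + j1878 Ω
  C: Z = 1/(jωC) = -j/(ω·C) = 0 - j10.92 Ω
Step 3 — Parallel branch: L || C = 1/(1/L + 1/C) = 0 - j10.99 Ω.
Step 4 — Series with R1: Z_total = R1 + (L || C) = 21.1 - j10.99 Ω = 23.79∠-27.5° Ω.
Step 5 — Source phasor: V = 9.89∠144.4° V = -8.042 + j5.757 V.
Step 6 — Ohm's law: I = V / Z_total = (-8.042 + j5.757) / (21.1 - j10.99) = -0.4116 + j0.05852 A.
Step 7 — Convert to polar: |I| = 0.4157 A, ∠I = 171.9°.

I = 0.4157∠171.9° A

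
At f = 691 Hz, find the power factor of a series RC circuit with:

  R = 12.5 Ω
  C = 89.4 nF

Step 1 — Angular frequency: ω = 2π·f = 2π·691 = 4342 rad/s.
Step 2 — Component impedances:
  R: Z = R = 12.5 Ω
  C: Z = 1/(jωC) = -j/(ω·C) = 0 - j2576 Ω
Step 3 — Series combination: Z_total = R + C = 12.5 - j2576 Ω = 2576∠-89.7° Ω.
Step 4 — Power factor: PF = cos(φ) = Re(Z)/|Z| = 12.5/2576 = 0.004852.
Step 5 — Type: Im(Z) = -2576 ⇒ leading (phase φ = -89.7°).

PF = 0.004852 (leading, φ = -89.7°)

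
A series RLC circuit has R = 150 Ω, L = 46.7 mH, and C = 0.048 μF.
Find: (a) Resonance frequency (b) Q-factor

Step 1 — Resonance condition Im(Z)=0 gives ω₀ = 1/√(LC).
Step 2 — ω₀ = 1/√(0.0467·4.8e-08) = 2.112e+04 rad/s.
Step 3 — f₀ = ω₀/(2π) = 3362 Hz.
Step 4 — Series Q: Q = ω₀L/R = 2.112e+04·0.0467/150 = 6.576.

(a) f₀ = 3362 Hz  (b) Q = 6.576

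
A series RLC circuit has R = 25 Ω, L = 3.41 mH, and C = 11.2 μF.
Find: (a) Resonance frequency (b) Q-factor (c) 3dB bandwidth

Step 1 — Resonance: ω₀ = 1/√(LC) = 1/√(0.00341·1.12e-05) = 5117 rad/s.
Step 2 — f₀ = ω₀/(2π) = 814.4 Hz.
Step 3 — Series Q: Q = ω₀L/R = 5117·0.00341/25 = 0.698.
Step 4 — Bandwidth: Δω = ω₀/Q = 7331 rad/s; BW = Δω/(2π) = 1167 Hz.

(a) f₀ = 814.4 Hz  (b) Q = 0.698  (c) BW = 1167 Hz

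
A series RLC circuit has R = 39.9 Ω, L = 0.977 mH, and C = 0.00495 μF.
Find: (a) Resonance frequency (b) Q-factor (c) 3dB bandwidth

Step 1 — Resonance condition Im(Z)=0 gives ω₀ = 1/√(LC).
Step 2 — ω₀ = 1/√(0.000977·4.95e-09) = 4.547e+05 rad/s.
Step 3 — f₀ = ω₀/(2π) = 7.237e+04 Hz.
Step 4 — Series Q: Q = ω₀L/R = 4.547e+05·0.000977/39.9 = 11.13.
Step 5 — 3dB bandwidth: Δω = ω₀/Q = 4.084e+04 rad/s; BW = Δω/(2π) = 6500 Hz.

(a) f₀ = 7.237e+04 Hz  (b) Q = 11.13  (c) BW = 6500 Hz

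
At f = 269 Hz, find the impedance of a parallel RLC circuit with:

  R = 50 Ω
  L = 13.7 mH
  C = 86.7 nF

Step 1 — Angular frequency: ω = 2π·f = 2π·269 = 1690 rad/s.
Step 2 — Component impedances:
  R: Z = R = 50 Ω
  L: Z = jωL = j·1690·0.0137 = 0 + j23.16 Ω
  C: Z = 1/(jωC) = -j/(ω·C) = 0 - j6824 Ω
Step 3 — Parallel combination: 1/Z_total = 1/R + 1/L + 1/C; Z_total = 8.879 + j19.11 Ω = 21.07∠65.1° Ω.

Z = 8.879 + j19.11 Ω = 21.07∠65.1° Ω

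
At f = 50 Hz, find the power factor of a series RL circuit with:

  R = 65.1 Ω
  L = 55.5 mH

Step 1 — Angular frequency: ω = 2π·f = 2π·50 = 314.2 rad/s.
Step 2 — Component impedances:
  R: Z = R = 65.1 Ω
  L: Z = jωL = j·314.2·0.0555 = 0 + j17.44 Ω
Step 3 — Series combination: Z_total = R + L = 65.1 + j17.44 Ω = 67.39∠15.0° Ω.
Step 4 — Power factor: PF = cos(φ) = Re(Z)/|Z| = 65.1/67.39 = 0.966.
Step 5 — Type: Im(Z) = 17.44 ⇒ lagging (phase φ = 15.0°).

PF = 0.966 (lagging, φ = 15.0°)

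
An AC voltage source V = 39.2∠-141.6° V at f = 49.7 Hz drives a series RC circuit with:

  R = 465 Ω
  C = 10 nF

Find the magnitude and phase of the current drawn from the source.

Step 1 — Angular frequency: ω = 2π·f = 2π·49.7 = 312.3 rad/s.
Step 2 — Component impedances:
  R: Z = R = 465 Ω
  C: Z = 1/(jωC) = -j/(ω·C) = 0 - j3.202e+05 Ω
Step 3 — Series combination: Z_total = R + C = 465 - j3.202e+05 Ω = 3.202e+05∠-89.9° Ω.
Step 4 — Source phasor: V = 39.2∠-141.6° V = -30.72 - j24.35 V.
Step 5 — Ohm's law: I = V / Z_total = (-30.72 - j24.35) / (465 - j3.202e+05) = 7.59e-05 - j9.604e-05 A.
Step 6 — Convert to polar: |I| = 0.0001224 A, ∠I = -51.7°.

I = 0.0001224∠-51.7° A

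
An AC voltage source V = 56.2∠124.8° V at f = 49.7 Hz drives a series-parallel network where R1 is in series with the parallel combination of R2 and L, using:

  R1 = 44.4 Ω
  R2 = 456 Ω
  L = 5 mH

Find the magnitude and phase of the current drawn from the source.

Step 1 — Angular frequency: ω = 2π·f = 2π·49.7 = 312.3 rad/s.
Step 2 — Component impedances:
  R1: Z = R = 44.4 Ω
  R2: Z = R = 456 Ω
  L: Z = jωL = j·312.3·0.005 = 0 + j1.561 Ω
Step 3 — Parallel branch: R2 || L = 1/(1/R2 + 1/L) = 0.005346 + j1.561 Ω.
Step 4 — Series with R1: Z_total = R1 + (R2 || L) = 44.41 + j1.561 Ω = 44.43∠2.0° Ω.
Step 5 — Source phasor: V = 56.2∠124.8° V = -32.07 + j46.15 V.
Step 6 — Ohm's law: I = V / Z_total = (-32.07 + j46.15) / (44.41 + j1.561) = -0.6849 + j1.063 A.
Step 7 — Convert to polar: |I| = 1.265 A, ∠I = 122.8°.

I = 1.265∠122.8° A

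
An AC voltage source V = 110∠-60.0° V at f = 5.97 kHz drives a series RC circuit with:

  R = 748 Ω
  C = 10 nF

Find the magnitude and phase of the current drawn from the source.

Step 1 — Angular frequency: ω = 2π·f = 2π·5970 = 3.751e+04 rad/s.
Step 2 — Component impedances:
  R: Z = R = 748 Ω
  C: Z = 1/(jωC) = -j/(ω·C) = 0 - j2666 Ω
Step 3 — Series combination: Z_total = R + C = 748 - j2666 Ω = 2769∠-74.3° Ω.
Step 4 — Source phasor: V = 110∠-60.0° V = 55 - j95.26 V.
Step 5 — Ohm's law: I = V / Z_total = (55 - j95.26) / (748 - j2666) = 0.03849 + j0.009831 A.
Step 6 — Convert to polar: |I| = 0.03973 A, ∠I = 14.3°.

I = 0.03973∠14.3° A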